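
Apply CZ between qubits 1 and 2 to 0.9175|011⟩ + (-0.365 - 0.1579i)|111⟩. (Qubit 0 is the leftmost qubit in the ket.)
-0.9175|011⟩ + (0.365 + 0.1579i)|111⟩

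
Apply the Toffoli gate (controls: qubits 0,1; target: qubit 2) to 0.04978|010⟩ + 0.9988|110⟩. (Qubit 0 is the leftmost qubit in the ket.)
0.04978|010⟩ + 0.9988|111⟩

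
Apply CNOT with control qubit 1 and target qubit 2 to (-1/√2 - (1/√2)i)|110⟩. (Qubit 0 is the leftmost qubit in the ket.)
(-1/√2 - (1/√2)i)|111⟩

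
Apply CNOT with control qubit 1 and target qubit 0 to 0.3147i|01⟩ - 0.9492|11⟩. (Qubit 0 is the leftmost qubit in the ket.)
-0.9492|01⟩ + 0.3147i|11⟩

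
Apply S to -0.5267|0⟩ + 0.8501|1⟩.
-0.5267|0⟩ + 0.8501i|1⟩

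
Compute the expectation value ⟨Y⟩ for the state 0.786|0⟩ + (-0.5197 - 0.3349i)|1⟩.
-0.5265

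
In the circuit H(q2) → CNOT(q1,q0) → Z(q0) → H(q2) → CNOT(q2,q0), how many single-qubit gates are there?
3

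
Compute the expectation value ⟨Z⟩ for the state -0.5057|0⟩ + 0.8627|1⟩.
-0.4885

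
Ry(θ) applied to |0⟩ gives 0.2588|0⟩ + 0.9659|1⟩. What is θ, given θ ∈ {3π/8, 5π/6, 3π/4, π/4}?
5π/6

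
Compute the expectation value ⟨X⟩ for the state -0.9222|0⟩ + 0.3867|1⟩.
-0.7132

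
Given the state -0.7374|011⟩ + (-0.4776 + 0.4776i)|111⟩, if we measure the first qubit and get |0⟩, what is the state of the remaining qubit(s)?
-|11⟩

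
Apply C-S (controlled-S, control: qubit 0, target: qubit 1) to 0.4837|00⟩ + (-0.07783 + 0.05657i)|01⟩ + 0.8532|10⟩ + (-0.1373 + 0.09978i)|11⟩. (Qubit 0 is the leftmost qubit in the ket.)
0.4837|00⟩ + (-0.07783 + 0.05657i)|01⟩ + 0.8532|10⟩ + (-0.09978 - 0.1373i)|11⟩

C-S leaves the control-|0⟩ kets |00⟩, |01⟩ unchanged and applies S to qubit 1 on the control-|1⟩ pair (|10⟩, |11⟩).
S = [[1, 0], [0, i]].
With a = amp(|10⟩) = 0.8532 and b = amp(|11⟩) = (-0.1373 + 0.09978i):
new amp(|10⟩) = (1)·a = 0.8532
new amp(|11⟩) = (i)·b = (-0.09978 - 0.1373i)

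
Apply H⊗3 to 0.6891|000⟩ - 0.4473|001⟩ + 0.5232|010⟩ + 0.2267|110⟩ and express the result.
0.3506|000⟩ + 0.6669|001⟩ - 0.1796|010⟩ + 0.1366|011⟩ + 0.1903|100⟩ + 0.5066|101⟩ - 0.01934|110⟩ + 0.2969|111⟩

H⊗3 gives amp(|y⟩) = (1/2√2) Σ_x (−1)^(x·y) amp(|x⟩), where x·y is the number of positions in which both x and y have a 1.
|000⟩: (0.6891 - 0.4473 + 0.5232 + 0.2267)/(2√2) = 0.3506
|001⟩: (0.6891 + 0.4473 + 0.5232 + 0.2267)/(2√2) = 0.6669
|010⟩: (0.6891 - 0.4473 - 0.5232 - 0.2267)/(2√2) = -0.1796
|011⟩: (0.6891 + 0.4473 - 0.5232 - 0.2267)/(2√2) = 0.1366
|100⟩: (0.6891 - 0.4473 + 0.5232 - 0.2267)/(2√2) = 0.1903
|101⟩: (0.6891 + 0.4473 + 0.5232 - 0.2267)/(2√2) = 0.5066
|110⟩: (0.6891 - 0.4473 - 0.5232 + 0.2267)/(2√2) = -0.01934
|111⟩: (0.6891 + 0.4473 - 0.5232 + 0.2267)/(2√2) = 0.2969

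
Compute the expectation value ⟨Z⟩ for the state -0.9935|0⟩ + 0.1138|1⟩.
0.9741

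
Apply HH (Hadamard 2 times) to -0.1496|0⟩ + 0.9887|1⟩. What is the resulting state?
-0.1496|0⟩ + 0.9887|1⟩

H² = I, so an even number of Hadamards cancels: H^2 = I and the state is unchanged.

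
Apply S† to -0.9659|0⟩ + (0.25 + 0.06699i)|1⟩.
-0.9659|0⟩ + (0.06699 - 0.25i)|1⟩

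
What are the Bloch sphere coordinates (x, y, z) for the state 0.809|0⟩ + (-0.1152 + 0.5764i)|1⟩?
(-0.1864, 0.9326, 0.309)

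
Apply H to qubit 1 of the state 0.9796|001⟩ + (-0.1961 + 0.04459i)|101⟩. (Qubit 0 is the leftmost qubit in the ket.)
0.6927|001⟩ + 0.6927|011⟩ + (-0.1387 + 0.03153i)|101⟩ + (-0.1387 + 0.03153i)|111⟩

H on qubit 1 mixes each pair of kets that differ only in qubit 1: amplitudes (a, b) of (|…0…⟩, |…1…⟩) become ((a + b)/√2, (a − b)/√2). Kets absent from the input have amplitude 0.
(|001⟩, |011⟩): (a, b) = (0.9796, 0) → (0.6927, 0.6927)
(|101⟩, |111⟩): (a, b) = ((-0.1961 + 0.04459i), 0) → ((-0.1387 + 0.03153i), (-0.1387 + 0.03153i))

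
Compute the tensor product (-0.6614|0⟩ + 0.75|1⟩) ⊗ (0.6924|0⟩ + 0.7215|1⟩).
-0.458|00⟩ - 0.4772|01⟩ + 0.5193|10⟩ + 0.5411|11⟩

amp(|b₁b₂…⟩) = product of the factor amplitudes for bits b₁, b₂, …; only kets whose every factor amplitude is nonzero survive.
|00⟩: (-0.6614)(0.6924) = -0.458
|01⟩: (-0.6614)(0.7215) = -0.4772
|10⟩: (0.75)(0.6924) = 0.5193
|11⟩: (0.75)(0.7215) = 0.5411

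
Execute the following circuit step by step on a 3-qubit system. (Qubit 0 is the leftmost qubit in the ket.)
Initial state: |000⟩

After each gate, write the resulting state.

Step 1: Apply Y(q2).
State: i|001⟩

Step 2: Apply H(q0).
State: (1/√2)i|001⟩ + (1/√2)i|101⟩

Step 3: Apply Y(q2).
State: 1/√2|000⟩ + 1/√2|100⟩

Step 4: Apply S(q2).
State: 1/√2|000⟩ + 1/√2|100⟩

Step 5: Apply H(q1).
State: 1/2|000⟩ + 1/2|010⟩ + 1/2|100⟩ + 1/2|110⟩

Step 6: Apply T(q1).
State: 1/2|000⟩ + (1/√8 + (1/√8)i)|010⟩ + 1/2|100⟩ + (1/√8 + (1/√8)i)|110⟩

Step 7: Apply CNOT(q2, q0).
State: 1/2|000⟩ + (1/√8 + (1/√8)i)|010⟩ + 1/2|100⟩ + (1/√8 + (1/√8)i)|110⟩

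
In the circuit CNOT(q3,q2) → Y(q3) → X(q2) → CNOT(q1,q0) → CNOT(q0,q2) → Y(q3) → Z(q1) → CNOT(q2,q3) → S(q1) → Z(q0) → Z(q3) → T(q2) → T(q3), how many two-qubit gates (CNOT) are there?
4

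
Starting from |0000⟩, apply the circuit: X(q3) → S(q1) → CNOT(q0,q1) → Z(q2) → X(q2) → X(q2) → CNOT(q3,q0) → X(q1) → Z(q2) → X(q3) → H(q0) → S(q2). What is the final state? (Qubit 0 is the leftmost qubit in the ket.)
1/√2|0100⟩ - 1/√2|1100⟩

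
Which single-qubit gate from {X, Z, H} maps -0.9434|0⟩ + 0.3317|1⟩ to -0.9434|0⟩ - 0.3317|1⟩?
Z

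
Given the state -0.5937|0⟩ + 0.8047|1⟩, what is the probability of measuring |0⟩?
0.3525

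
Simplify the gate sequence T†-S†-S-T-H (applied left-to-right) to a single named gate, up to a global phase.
H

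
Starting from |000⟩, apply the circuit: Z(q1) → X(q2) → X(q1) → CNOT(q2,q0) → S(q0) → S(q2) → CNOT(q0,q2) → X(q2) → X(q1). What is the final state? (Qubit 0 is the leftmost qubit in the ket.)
-|101⟩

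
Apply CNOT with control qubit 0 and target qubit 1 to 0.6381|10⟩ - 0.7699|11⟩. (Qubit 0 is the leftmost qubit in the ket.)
-0.7699|10⟩ + 0.6381|11⟩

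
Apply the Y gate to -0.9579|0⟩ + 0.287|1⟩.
-0.287i|0⟩ - 0.9579i|1⟩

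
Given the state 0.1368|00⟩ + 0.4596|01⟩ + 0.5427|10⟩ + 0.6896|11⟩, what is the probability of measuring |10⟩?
0.2945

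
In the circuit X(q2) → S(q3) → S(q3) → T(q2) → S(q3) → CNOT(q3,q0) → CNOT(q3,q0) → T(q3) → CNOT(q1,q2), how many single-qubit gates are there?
6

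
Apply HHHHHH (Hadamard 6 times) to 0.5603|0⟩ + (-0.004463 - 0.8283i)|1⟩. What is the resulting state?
0.5603|0⟩ + (-0.004463 - 0.8283i)|1⟩

H² = I, so an even number of Hadamards cancels: H^6 = I and the state is unchanged.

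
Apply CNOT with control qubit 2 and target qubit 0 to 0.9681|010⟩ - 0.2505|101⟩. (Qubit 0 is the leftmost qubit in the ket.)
-0.2505|001⟩ + 0.9681|010⟩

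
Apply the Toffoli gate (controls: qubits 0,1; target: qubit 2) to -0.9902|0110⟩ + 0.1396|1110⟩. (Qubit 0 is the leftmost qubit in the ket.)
-0.9902|0110⟩ + 0.1396|1100⟩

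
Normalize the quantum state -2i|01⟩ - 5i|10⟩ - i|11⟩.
-0.3651i|01⟩ - 0.9129i|10⟩ - 0.1826i|11⟩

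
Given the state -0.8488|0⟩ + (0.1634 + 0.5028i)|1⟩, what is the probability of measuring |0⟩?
0.7205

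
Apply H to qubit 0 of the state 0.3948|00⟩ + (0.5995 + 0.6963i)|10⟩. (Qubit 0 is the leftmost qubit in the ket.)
(0.7031 + 0.4924i)|00⟩ + (-0.1447 - 0.4924i)|10⟩

H on qubit 0 mixes each pair of kets that differ only in qubit 0: amplitudes (a, b) of (|…0…⟩, |…1…⟩) become ((a + b)/√2, (a − b)/√2). Kets absent from the input have amplitude 0.
(|00⟩, |10⟩): (a, b) = (0.3948, (0.5995 + 0.6963i)) → ((0.7031 + 0.4924i), (-0.1447 - 0.4924i))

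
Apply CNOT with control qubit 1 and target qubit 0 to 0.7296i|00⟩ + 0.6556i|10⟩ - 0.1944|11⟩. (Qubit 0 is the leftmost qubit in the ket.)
0.7296i|00⟩ - 0.1944|01⟩ + 0.6556i|10⟩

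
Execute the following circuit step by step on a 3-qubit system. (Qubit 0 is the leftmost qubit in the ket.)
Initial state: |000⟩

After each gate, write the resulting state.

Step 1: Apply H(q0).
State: 1/√2|000⟩ + 1/√2|100⟩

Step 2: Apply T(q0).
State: 1/√2|000⟩ + (1/2 + (1/2)i)|100⟩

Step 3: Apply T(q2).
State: 1/√2|000⟩ + (1/2 + (1/2)i)|100⟩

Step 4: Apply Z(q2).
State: 1/√2|000⟩ + (1/2 + (1/2)i)|100⟩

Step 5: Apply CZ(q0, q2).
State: 1/√2|000⟩ + (1/2 + (1/2)i)|100⟩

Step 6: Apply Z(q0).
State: 1/√2|000⟩ + (-1/2 - (1/2)i)|100⟩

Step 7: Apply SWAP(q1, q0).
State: 1/√2|000⟩ + (-1/2 - (1/2)i)|010⟩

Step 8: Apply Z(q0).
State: 1/√2|000⟩ + (-1/2 - (1/2)i)|010⟩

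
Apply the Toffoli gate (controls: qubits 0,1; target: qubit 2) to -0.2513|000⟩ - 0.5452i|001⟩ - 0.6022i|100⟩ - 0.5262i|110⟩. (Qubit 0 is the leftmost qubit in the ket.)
-0.2513|000⟩ - 0.5452i|001⟩ - 0.6022i|100⟩ - 0.5262i|111⟩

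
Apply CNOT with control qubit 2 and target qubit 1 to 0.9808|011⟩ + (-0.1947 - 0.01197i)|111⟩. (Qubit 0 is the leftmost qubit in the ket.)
0.9808|001⟩ + (-0.1947 - 0.01197i)|101⟩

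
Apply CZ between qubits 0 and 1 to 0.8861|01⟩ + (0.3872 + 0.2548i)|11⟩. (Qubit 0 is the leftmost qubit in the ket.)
0.8861|01⟩ + (-0.3872 - 0.2548i)|11⟩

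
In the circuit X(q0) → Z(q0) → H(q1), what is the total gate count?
3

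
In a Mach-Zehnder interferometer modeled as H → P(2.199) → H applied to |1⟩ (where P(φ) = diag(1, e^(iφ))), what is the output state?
(0.7938 - 0.4045i)|0⟩ + (0.2062 + 0.4045i)|1⟩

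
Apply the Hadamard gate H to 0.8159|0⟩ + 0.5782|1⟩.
0.9858|0⟩ + 0.1681|1⟩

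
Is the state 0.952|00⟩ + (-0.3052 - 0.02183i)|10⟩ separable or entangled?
Separable

Writing the state as a|00⟩ + b|01⟩ + c|10⟩ + d|11⟩, it is a product state iff ad − bc = 0.
Here (a, b, c, d) = (0.952, 0, (-0.3052 - 0.02183i), 0): ad − bc = (0.952)(0) − (0)(-0.3052 - 0.02183i) = 0, so the state is separable.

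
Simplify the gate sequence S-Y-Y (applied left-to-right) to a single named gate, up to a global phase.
S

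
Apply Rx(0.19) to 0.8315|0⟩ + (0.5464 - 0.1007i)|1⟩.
(0.8182 - 0.05183i)|0⟩ + (0.5439 - 0.1791i)|1⟩

Rx(0.19) = [[cos(θ/2), −i·sin(θ/2)], [−i·sin(θ/2), cos(θ/2)]]; θ = 0.19, cos(θ/2) ≈ 0.995491, sin(θ/2) ≈ 0.0948572.
With a = amp(|0⟩) = 0.8315 and b = amp(|1⟩) = (0.5464 - 0.1007i):
new amp(|0⟩) = (0.995491)·a + (-0.0948572i)·b = (0.8182 - 0.05183i)
new amp(|1⟩) = (-0.0948572i)·a + (0.995491)·b = (0.5439 - 0.1791i)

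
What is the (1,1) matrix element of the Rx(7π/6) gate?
-0.2588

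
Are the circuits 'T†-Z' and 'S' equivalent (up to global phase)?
No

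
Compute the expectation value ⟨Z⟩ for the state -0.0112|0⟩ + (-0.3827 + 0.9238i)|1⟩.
-0.9997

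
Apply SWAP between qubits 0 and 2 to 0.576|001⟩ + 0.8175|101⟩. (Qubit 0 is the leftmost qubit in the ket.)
0.576|100⟩ + 0.8175|101⟩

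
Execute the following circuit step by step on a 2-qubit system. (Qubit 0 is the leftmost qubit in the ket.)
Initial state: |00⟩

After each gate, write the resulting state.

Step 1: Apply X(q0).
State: |10⟩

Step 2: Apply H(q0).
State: 1/√2|00⟩ - 1/√2|10⟩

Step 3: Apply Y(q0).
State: (1/√2)i|00⟩ + (1/√2)i|10⟩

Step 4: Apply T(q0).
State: (1/√2)i|00⟩ + (-1/2 + (1/2)i)|10⟩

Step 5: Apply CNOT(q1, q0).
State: (1/√2)i|00⟩ + (-1/2 + (1/2)i)|10⟩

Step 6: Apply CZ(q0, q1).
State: (1/√2)i|00⟩ + (-1/2 + (1/2)i)|10⟩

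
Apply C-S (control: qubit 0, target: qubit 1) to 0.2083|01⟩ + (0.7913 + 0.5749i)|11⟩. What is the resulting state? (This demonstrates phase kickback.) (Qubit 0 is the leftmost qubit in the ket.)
0.2083|01⟩ + (-0.5749 + 0.7913i)|11⟩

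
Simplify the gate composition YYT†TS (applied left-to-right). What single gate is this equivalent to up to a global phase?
S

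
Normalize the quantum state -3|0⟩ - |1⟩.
-0.9487|0⟩ - 0.3162|1⟩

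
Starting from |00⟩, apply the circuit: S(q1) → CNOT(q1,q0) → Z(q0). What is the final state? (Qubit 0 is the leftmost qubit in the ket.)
|00⟩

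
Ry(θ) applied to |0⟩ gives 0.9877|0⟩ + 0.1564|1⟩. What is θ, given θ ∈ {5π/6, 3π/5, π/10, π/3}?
π/10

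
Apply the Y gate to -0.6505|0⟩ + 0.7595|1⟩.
-0.7595i|0⟩ - 0.6505i|1⟩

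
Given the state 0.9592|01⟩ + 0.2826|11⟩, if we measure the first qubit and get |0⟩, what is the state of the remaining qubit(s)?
|1⟩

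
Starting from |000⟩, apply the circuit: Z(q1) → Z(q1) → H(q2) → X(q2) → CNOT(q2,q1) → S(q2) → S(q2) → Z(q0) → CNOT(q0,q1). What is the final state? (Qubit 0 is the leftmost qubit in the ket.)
1/√2|000⟩ - 1/√2|011⟩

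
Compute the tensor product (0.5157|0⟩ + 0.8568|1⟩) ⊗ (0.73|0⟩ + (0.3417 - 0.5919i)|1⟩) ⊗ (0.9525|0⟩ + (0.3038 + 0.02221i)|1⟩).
0.3586|000⟩ + (0.1144 + 0.008361i)|001⟩ + (0.1678 - 0.2907i)|010⟩ + (0.06031 - 0.08882i)|011⟩ + 0.5958|100⟩ + (0.19 + 0.01389i)|101⟩ + (0.2789 - 0.4831i)|110⟩ + (0.1002 - 0.1476i)|111⟩

amp(|b₁b₂…⟩) = product of the factor amplitudes for bits b₁, b₂, …; only kets whose every factor amplitude is nonzero survive.
|000⟩: (0.5157)(0.73)(0.9525) = 0.3586
|001⟩: (0.5157)(0.73)(0.3038 + 0.02221i) = (0.1144 + 0.008361i)
|010⟩: (0.5157)(0.3417 - 0.5919i)(0.9525) = (0.1678 - 0.2907i)
|011⟩: (0.5157)(0.3417 - 0.5919i)(0.3038 + 0.02221i) = (0.06031 - 0.08882i)
|100⟩: (0.8568)(0.73)(0.9525) = 0.5958
|101⟩: (0.8568)(0.73)(0.3038 + 0.02221i) = (0.19 + 0.01389i)
|110⟩: (0.8568)(0.3417 - 0.5919i)(0.9525) = (0.2789 - 0.4831i)
|111⟩: (0.8568)(0.3417 - 0.5919i)(0.3038 + 0.02221i) = (0.1002 - 0.1476i)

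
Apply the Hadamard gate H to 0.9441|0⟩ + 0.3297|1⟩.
0.9007|0⟩ + 0.4344|1⟩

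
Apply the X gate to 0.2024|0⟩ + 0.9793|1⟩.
0.9793|0⟩ + 0.2024|1⟩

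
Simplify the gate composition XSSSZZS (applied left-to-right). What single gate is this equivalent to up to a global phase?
X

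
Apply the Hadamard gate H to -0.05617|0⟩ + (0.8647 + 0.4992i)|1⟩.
(0.5717 + 0.353i)|0⟩ + (-0.6512 - 0.353i)|1⟩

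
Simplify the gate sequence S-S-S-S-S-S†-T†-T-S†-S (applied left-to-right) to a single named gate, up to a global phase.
I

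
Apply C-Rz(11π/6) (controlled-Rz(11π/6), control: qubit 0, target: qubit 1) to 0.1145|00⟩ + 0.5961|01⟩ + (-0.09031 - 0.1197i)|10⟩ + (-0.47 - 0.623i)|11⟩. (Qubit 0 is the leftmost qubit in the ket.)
0.1145|00⟩ + 0.5961|01⟩ + (0.05625 + 0.139i)|10⟩ + (0.6152 + 0.4801i)|11⟩

C-Rz(11π/6) leaves the control-|0⟩ kets |00⟩, |01⟩ unchanged and applies Rz(11π/6) to qubit 1 on the control-|1⟩ pair (|10⟩, |11⟩).
Rz(11π/6) = [[e^(−iθ/2), 0], [0, e^(iθ/2)]] with e^(±iθ/2) = cos(θ/2) ± i·sin(θ/2); θ = 11π/6, cos(θ/2) ≈ -0.965926, sin(θ/2) ≈ 0.258819.
With a = amp(|10⟩) = (-0.09031 - 0.1197i) and b = amp(|11⟩) = (-0.47 - 0.623i):
new amp(|10⟩) = (-0.965926 - 0.258819i)·a = (0.05625 + 0.139i)
new amp(|11⟩) = (-0.965926 + 0.258819i)·b = (0.6152 + 0.4801i)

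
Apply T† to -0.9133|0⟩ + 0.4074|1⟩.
-0.9133|0⟩ + (0.2881 - 0.2881i)|1⟩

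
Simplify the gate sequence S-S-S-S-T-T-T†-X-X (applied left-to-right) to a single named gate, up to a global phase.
T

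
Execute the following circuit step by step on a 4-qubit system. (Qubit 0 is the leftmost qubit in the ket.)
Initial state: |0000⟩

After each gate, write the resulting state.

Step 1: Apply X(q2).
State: |0010⟩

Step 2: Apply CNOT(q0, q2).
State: |0010⟩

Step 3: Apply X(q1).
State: |0110⟩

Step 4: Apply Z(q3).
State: |0110⟩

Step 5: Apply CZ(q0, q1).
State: |0110⟩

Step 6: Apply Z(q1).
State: -|0110⟩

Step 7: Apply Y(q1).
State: i|0010⟩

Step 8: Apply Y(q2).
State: |0000⟩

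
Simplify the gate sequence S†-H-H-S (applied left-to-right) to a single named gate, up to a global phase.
I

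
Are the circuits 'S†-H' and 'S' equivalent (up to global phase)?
No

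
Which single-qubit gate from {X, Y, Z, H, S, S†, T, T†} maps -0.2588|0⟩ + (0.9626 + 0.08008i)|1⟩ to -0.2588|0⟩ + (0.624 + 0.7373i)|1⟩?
T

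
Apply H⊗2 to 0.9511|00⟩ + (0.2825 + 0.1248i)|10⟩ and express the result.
(0.6168 + 0.0624i)|00⟩ + (0.6168 + 0.0624i)|01⟩ + (0.3343 - 0.0624i)|10⟩ + (0.3343 - 0.0624i)|11⟩

H⊗2 gives amp(|y⟩) = (1/2) Σ_x (−1)^(x·y) amp(|x⟩), where x·y is the number of positions in which both x and y have a 1.
|00⟩: (0.9511 + (0.2825 + 0.1248i))/2 = (0.6168 + 0.0624i)
|01⟩: (0.9511 + (0.2825 + 0.1248i))/2 = (0.6168 + 0.0624i)
|10⟩: (0.9511 - (0.2825 + 0.1248i))/2 = (0.3343 - 0.0624i)
|11⟩: (0.9511 - (0.2825 + 0.1248i))/2 = (0.3343 - 0.0624i)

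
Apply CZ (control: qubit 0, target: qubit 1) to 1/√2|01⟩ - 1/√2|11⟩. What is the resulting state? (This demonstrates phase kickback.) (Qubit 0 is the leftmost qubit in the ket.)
1/√2|01⟩ + 1/√2|11⟩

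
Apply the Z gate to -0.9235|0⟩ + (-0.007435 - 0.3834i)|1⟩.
-0.9235|0⟩ + (0.007435 + 0.3834i)|1⟩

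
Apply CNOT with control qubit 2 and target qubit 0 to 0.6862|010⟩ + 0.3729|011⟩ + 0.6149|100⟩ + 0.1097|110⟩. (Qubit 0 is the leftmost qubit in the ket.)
0.6862|010⟩ + 0.6149|100⟩ + 0.1097|110⟩ + 0.3729|111⟩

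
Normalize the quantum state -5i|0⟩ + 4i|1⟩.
-0.7809i|0⟩ + 0.6247i|1⟩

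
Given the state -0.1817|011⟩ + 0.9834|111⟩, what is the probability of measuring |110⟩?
0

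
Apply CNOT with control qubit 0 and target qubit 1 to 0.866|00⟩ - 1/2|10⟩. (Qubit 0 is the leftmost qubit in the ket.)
0.866|00⟩ - 1/2|11⟩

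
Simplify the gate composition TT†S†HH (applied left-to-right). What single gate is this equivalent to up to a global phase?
S†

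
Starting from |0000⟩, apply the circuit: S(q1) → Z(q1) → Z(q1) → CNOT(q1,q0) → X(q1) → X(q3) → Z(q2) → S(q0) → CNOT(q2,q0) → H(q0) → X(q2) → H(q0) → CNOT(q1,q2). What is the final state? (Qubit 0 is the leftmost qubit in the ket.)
|0101⟩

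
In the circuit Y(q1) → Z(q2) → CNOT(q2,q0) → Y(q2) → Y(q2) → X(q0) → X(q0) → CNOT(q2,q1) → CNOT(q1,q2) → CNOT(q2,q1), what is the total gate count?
10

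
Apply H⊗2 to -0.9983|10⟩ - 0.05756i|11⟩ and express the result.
(-0.4992 - 0.02878i)|00⟩ + (-0.4992 + 0.02878i)|01⟩ + (0.4992 + 0.02878i)|10⟩ + (0.4992 - 0.02878i)|11⟩

H⊗2 gives amp(|y⟩) = (1/2) Σ_x (−1)^(x·y) amp(|x⟩), where x·y is the number of positions in which both x and y have a 1.
|00⟩: (-0.9983 - 0.05756i)/2 = (-0.4992 - 0.02878i)
|01⟩: (-0.9983 + 0.05756i)/2 = (-0.4992 + 0.02878i)
|10⟩: (0.9983 + 0.05756i)/2 = (0.4992 + 0.02878i)
|11⟩: (0.9983 - 0.05756i)/2 = (0.4992 - 0.02878i)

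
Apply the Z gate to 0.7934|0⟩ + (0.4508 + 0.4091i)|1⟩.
0.7934|0⟩ + (-0.4508 - 0.4091i)|1⟩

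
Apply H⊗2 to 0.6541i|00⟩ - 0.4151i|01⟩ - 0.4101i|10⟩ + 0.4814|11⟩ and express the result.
(0.2407 - 0.08555i)|00⟩ + (-0.2407 + 0.3296i)|01⟩ + (-0.2407 + 0.3246i)|10⟩ + (0.2407 + 0.7397i)|11⟩

H⊗2 gives amp(|y⟩) = (1/2) Σ_x (−1)^(x·y) amp(|x⟩), where x·y is the number of positions in which both x and y have a 1.
|00⟩: (0.6541i - 0.4151i - 0.4101i + 0.4814)/2 = (0.2407 - 0.08555i)
|01⟩: (0.6541i + 0.4151i - 0.4101i - 0.4814)/2 = (-0.2407 + 0.3296i)
|10⟩: (0.6541i - 0.4151i + 0.4101i - 0.4814)/2 = (-0.2407 + 0.3246i)
|11⟩: (0.6541i + 0.4151i + 0.4101i + 0.4814)/2 = (0.2407 + 0.7397i)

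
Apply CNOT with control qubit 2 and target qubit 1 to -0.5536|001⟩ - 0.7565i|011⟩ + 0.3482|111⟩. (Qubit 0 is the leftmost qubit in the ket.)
-0.7565i|001⟩ - 0.5536|011⟩ + 0.3482|101⟩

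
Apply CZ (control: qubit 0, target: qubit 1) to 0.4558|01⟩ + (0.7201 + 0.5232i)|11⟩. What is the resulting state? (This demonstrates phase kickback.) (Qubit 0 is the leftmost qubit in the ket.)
0.4558|01⟩ + (-0.7201 - 0.5232i)|11⟩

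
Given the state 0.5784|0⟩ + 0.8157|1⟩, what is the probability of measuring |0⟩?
0.3345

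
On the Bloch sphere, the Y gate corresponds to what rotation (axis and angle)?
Rotation by π around the y-axis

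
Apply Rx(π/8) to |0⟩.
0.9808|0⟩ - 0.1951i|1⟩

Rx(π/8) = [[cos(θ/2), −i·sin(θ/2)], [−i·sin(θ/2), cos(θ/2)]]; θ = π/8, cos(θ/2) ≈ 0.980785, sin(θ/2) ≈ 0.19509.
With a = amp(|0⟩) = 1 and b = amp(|1⟩) = 0:
new amp(|0⟩) = (0.980785)·a + (-0.19509i)·b = 0.9808
new amp(|1⟩) = (-0.19509i)·a + (0.980785)·b = -0.1951i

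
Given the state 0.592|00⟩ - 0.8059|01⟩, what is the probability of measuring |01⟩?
0.6495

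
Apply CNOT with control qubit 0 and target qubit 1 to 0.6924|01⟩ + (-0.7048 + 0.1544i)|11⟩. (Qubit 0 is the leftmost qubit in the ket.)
0.6924|01⟩ + (-0.7048 + 0.1544i)|10⟩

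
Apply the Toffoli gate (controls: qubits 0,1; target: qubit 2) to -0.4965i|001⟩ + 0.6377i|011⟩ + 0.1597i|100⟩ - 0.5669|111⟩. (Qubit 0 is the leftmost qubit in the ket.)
-0.4965i|001⟩ + 0.6377i|011⟩ + 0.1597i|100⟩ - 0.5669|110⟩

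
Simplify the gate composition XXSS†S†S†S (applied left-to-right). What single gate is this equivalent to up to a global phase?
S†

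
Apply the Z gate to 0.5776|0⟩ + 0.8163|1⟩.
0.5776|0⟩ - 0.8163|1⟩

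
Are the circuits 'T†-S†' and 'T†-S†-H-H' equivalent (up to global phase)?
Yes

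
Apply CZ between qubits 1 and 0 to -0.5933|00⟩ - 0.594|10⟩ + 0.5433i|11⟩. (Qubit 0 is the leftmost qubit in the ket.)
-0.5933|00⟩ - 0.594|10⟩ - 0.5433i|11⟩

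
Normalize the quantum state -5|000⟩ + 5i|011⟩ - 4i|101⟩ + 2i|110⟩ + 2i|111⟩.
-0.5812|000⟩ + 0.5812i|011⟩ - 0.465i|101⟩ + 0.2325i|110⟩ + 0.2325i|111⟩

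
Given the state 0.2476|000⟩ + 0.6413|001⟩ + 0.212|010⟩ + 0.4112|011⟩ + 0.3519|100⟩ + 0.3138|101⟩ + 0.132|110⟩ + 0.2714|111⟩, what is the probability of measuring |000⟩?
0.06131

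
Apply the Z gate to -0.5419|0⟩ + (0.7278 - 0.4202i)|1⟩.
-0.5419|0⟩ + (-0.7278 + 0.4202i)|1⟩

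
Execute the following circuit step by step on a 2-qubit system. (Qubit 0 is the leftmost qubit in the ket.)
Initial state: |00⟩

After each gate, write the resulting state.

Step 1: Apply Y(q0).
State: i|10⟩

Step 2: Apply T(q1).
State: i|10⟩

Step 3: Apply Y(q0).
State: |00⟩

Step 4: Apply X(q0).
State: |10⟩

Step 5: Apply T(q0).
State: (1/√2 + (1/√2)i)|10⟩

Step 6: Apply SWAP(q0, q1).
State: (1/√2 + (1/√2)i)|01⟩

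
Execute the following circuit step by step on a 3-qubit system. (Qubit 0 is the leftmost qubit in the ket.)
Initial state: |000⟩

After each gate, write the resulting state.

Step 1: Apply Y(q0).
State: i|100⟩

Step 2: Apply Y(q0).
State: |000⟩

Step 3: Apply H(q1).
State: 1/√2|000⟩ + 1/√2|010⟩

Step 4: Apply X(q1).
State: 1/√2|000⟩ + 1/√2|010⟩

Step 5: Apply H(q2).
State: 1/2|000⟩ + 1/2|001⟩ + 1/2|010⟩ + 1/2|011⟩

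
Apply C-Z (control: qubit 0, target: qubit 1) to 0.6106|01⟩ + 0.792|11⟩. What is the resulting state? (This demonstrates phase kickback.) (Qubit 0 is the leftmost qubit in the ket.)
0.6106|01⟩ - 0.792|11⟩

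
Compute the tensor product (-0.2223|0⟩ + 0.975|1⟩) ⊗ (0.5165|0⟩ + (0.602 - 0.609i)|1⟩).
-0.1148|00⟩ + (-0.1338 + 0.1354i)|01⟩ + 0.5036|10⟩ + (0.587 - 0.5938i)|11⟩

amp(|b₁b₂…⟩) = product of the factor amplitudes for bits b₁, b₂, …; only kets whose every factor amplitude is nonzero survive.
|00⟩: (-0.2223)(0.5165) = -0.1148
|01⟩: (-0.2223)(0.602 - 0.609i) = (-0.1338 + 0.1354i)
|10⟩: (0.975)(0.5165) = 0.5036
|11⟩: (0.975)(0.602 - 0.609i) = (0.587 - 0.5938i)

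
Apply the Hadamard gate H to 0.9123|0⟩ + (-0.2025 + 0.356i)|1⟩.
(0.5019 + 0.2517i)|0⟩ + (0.7883 - 0.2517i)|1⟩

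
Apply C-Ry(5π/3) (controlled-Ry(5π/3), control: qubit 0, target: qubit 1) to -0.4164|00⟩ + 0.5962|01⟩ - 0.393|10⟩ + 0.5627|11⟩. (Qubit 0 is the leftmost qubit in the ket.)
-0.4164|00⟩ + 0.5962|01⟩ + 0.059|10⟩ - 0.6838|11⟩

C-Ry(5π/3) leaves the control-|0⟩ kets |00⟩, |01⟩ unchanged and applies Ry(5π/3) to qubit 1 on the control-|1⟩ pair (|10⟩, |11⟩).
Ry(5π/3) = [[cos(θ/2), −sin(θ/2)], [sin(θ/2), cos(θ/2)]]; θ = 5π/3, cos(θ/2) ≈ -0.866025, sin(θ/2) ≈ 0.5.
With a = amp(|10⟩) = -0.393 and b = amp(|11⟩) = 0.5627:
new amp(|10⟩) = (-0.866025)·a + (-0.5)·b = 0.059
new amp(|11⟩) = (0.5)·a + (-0.866025)·b = -0.6838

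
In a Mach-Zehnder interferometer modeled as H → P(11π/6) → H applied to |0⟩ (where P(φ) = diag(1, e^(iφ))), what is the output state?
(0.933 - 0.25i)|0⟩ + (0.06699 + 0.25i)|1⟩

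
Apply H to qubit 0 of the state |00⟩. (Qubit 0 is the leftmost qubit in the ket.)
1/√2|00⟩ + 1/√2|10⟩

H on qubit 0 mixes each pair of kets that differ only in qubit 0: amplitudes (a, b) of (|…0…⟩, |…1…⟩) become ((a + b)/√2, (a − b)/√2). Kets absent from the input have amplitude 0.
(|00⟩, |10⟩): (a, b) = (1, 0) → (1/√2, 1/√2)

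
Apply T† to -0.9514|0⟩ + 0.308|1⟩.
-0.9514|0⟩ + (0.2178 - 0.2178i)|1⟩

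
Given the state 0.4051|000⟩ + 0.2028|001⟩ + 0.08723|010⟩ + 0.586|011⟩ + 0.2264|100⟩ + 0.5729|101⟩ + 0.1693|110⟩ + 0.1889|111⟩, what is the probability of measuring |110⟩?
0.02866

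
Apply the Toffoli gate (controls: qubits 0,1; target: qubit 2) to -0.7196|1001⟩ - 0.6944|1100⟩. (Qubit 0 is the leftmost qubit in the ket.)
-0.7196|1001⟩ - 0.6944|1110⟩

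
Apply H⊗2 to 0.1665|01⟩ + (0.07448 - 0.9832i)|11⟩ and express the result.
(0.1205 - 0.4916i)|00⟩ + (-0.1205 + 0.4916i)|01⟩ + (0.04601 + 0.4916i)|10⟩ + (-0.04601 - 0.4916i)|11⟩

H⊗2 gives amp(|y⟩) = (1/2) Σ_x (−1)^(x·y) amp(|x⟩), where x·y is the number of positions in which both x and y have a 1.
|00⟩: (0.1665 + (0.07448 - 0.9832i))/2 = (0.1205 - 0.4916i)
|01⟩: (-0.1665 - (0.07448 - 0.9832i))/2 = (-0.1205 + 0.4916i)
|10⟩: (0.1665 - (0.07448 - 0.9832i))/2 = (0.04601 + 0.4916i)
|11⟩: (-0.1665 + (0.07448 - 0.9832i))/2 = (-0.04601 - 0.4916i)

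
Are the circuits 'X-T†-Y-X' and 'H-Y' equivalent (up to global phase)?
No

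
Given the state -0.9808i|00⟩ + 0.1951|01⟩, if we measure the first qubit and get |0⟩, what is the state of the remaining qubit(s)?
-0.9808i|0⟩ + 0.1951|1⟩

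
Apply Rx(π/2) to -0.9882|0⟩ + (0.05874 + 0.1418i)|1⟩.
(-0.5985 - 0.04154i)|0⟩ + (0.04154 + 0.799i)|1⟩

Rx(π/2) = [[cos(θ/2), −i·sin(θ/2)], [−i·sin(θ/2), cos(θ/2)]]; θ = π/2, cos(θ/2) ≈ 0.707107, sin(θ/2) ≈ 0.707107.
With a = amp(|0⟩) = -0.9882 and b = amp(|1⟩) = (0.05874 + 0.1418i):
new amp(|0⟩) = (0.707107)·a + (-0.707107i)·b = (-0.5985 - 0.04154i)
new amp(|1⟩) = (-0.707107i)·a + (0.707107)·b = (0.04154 + 0.799i)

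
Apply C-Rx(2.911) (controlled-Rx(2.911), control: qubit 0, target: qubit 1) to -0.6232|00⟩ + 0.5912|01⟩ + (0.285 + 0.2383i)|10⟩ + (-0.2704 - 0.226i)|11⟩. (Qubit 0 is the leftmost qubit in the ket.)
-0.6232|00⟩ + 0.5912|01⟩ + (-0.1917 + 0.296i)|10⟩ + (0.2056 - 0.3091i)|11⟩

C-Rx(2.911) leaves the control-|0⟩ kets |00⟩, |01⟩ unchanged and applies Rx(2.911) to qubit 1 on the control-|1⟩ pair (|10⟩, |11⟩).
Rx(2.911) = [[cos(θ/2), −i·sin(θ/2)], [−i·sin(θ/2), cos(θ/2)]]; θ = 2.911, cos(θ/2) ≈ 0.115041, sin(θ/2) ≈ 0.993361.
With a = amp(|10⟩) = (0.285 + 0.2383i) and b = amp(|11⟩) = (-0.2704 - 0.226i):
new amp(|10⟩) = (0.115041)·a + (-0.993361i)·b = (-0.1917 + 0.296i)
new amp(|11⟩) = (-0.993361i)·a + (0.115041)·b = (0.2056 - 0.3091i)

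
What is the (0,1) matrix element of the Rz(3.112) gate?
0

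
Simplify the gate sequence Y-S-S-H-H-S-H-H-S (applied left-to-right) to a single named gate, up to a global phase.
Y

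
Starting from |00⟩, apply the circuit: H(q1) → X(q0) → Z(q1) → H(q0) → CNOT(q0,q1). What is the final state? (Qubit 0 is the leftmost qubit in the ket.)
1/2|00⟩ - 1/2|01⟩ + 1/2|10⟩ - 1/2|11⟩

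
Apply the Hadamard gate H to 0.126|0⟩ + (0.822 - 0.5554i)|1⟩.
(0.6703 - 0.3927i)|0⟩ + (-0.4921 + 0.3927i)|1⟩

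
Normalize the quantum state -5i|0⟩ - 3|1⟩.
-0.8575i|0⟩ - 0.5145|1⟩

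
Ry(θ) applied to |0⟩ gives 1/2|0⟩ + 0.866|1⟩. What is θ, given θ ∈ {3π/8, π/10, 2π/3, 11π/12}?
2π/3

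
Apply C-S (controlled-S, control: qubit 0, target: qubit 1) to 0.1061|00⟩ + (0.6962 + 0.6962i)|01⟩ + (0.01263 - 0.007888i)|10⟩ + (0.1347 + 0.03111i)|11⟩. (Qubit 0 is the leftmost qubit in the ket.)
0.1061|00⟩ + (0.6962 + 0.6962i)|01⟩ + (0.01263 - 0.007888i)|10⟩ + (-0.03111 + 0.1347i)|11⟩

C-S leaves the control-|0⟩ kets |00⟩, |01⟩ unchanged and applies S to qubit 1 on the control-|1⟩ pair (|10⟩, |11⟩).
S = [[1, 0], [0, i]].
With a = amp(|10⟩) = (0.01263 - 0.007888i) and b = amp(|11⟩) = (0.1347 + 0.03111i):
new amp(|10⟩) = (1)·a = (0.01263 - 0.007888i)
new amp(|11⟩) = (i)·b = (-0.03111 + 0.1347i)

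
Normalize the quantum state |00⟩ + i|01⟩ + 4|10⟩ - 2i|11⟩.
0.2132|00⟩ + 0.2132i|01⟩ + 0.8528|10⟩ - 0.4264i|11⟩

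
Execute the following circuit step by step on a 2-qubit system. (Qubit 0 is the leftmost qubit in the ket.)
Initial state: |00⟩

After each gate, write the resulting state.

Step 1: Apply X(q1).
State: |01⟩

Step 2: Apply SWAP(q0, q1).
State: |10⟩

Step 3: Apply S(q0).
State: i|10⟩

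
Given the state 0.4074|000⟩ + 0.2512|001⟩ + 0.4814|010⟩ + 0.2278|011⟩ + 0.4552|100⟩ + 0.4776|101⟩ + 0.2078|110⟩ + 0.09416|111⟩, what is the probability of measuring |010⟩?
0.2317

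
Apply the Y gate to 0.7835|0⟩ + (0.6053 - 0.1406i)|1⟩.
(-0.1406 - 0.6053i)|0⟩ + 0.7835i|1⟩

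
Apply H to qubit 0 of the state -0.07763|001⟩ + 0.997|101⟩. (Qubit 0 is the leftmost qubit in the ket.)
0.6501|001⟩ - 0.7599|101⟩

H on qubit 0 mixes each pair of kets that differ only in qubit 0: amplitudes (a, b) of (|…0…⟩, |…1…⟩) become ((a + b)/√2, (a − b)/√2). Kets absent from the input have amplitude 0.
(|001⟩, |101⟩): (a, b) = (-0.07763, 0.997) → (0.6501, -0.7599)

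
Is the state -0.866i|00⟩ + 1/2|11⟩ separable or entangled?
Entangled

Writing the state as a|00⟩ + b|01⟩ + c|10⟩ + d|11⟩, it is a product state iff ad − bc = 0.
Here (a, b, c, d) = (-0.866i, 0, 0, 1/2): ad − bc = (-0.866i)(1/2) − (0)(0) = -0.433i ≠ 0, so the state is entangled.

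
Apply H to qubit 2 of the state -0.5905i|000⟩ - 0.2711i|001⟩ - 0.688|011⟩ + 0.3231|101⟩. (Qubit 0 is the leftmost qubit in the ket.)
-0.6092i|000⟩ - 0.2258i|001⟩ - 0.4865|010⟩ + 0.4865|011⟩ + 0.2285|100⟩ - 0.2285|101⟩

H on qubit 2 mixes each pair of kets that differ only in qubit 2: amplitudes (a, b) of (|…0…⟩, |…1…⟩) become ((a + b)/√2, (a − b)/√2). Kets absent from the input have amplitude 0.
(|000⟩, |001⟩): (a, b) = (-0.5905i, -0.2711i) → (-0.6092i, -0.2258i)
(|010⟩, |011⟩): (a, b) = (0, -0.688) → (-0.4865, 0.4865)
(|100⟩, |101⟩): (a, b) = (0, 0.3231) → (0.2285, -0.2285)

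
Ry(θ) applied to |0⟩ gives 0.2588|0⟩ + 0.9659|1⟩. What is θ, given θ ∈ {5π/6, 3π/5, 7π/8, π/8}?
5π/6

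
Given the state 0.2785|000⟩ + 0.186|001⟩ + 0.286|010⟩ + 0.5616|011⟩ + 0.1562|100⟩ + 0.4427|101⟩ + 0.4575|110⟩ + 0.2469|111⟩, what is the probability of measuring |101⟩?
0.196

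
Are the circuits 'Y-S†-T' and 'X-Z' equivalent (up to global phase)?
No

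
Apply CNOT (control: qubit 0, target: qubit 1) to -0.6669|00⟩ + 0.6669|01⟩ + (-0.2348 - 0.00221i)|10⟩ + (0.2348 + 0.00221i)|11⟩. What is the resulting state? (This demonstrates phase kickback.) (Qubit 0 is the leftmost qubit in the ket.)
-0.6669|00⟩ + 0.6669|01⟩ + (0.2348 + 0.00221i)|10⟩ + (-0.2348 - 0.00221i)|11⟩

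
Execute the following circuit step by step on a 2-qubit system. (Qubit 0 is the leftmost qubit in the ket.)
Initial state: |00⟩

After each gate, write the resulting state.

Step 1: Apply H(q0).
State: 1/√2|00⟩ + 1/√2|10⟩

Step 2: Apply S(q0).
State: 1/√2|00⟩ + (1/√2)i|10⟩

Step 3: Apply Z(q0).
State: 1/√2|00⟩ - (1/√2)i|10⟩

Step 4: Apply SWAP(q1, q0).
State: 1/√2|00⟩ - (1/√2)i|01⟩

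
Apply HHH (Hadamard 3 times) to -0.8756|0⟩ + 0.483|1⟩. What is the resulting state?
-0.2776|0⟩ - 0.9607|1⟩

H² = I, so H^3 = H: a single Hadamard. With (a, b) = (-0.8756, 0.483), H gives ((a + b)/√2, (a − b)/√2) = (-0.2776, -0.9607).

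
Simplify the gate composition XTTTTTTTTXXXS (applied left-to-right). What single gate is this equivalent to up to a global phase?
S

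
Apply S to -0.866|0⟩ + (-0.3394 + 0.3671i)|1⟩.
-0.866|0⟩ + (-0.3671 - 0.3394i)|1⟩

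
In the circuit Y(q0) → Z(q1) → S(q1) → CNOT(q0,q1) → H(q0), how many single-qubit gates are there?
4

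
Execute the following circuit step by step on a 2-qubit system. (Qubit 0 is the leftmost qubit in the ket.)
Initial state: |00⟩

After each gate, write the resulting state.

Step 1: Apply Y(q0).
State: i|10⟩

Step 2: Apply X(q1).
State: i|11⟩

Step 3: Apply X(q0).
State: i|01⟩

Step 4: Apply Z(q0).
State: i|01⟩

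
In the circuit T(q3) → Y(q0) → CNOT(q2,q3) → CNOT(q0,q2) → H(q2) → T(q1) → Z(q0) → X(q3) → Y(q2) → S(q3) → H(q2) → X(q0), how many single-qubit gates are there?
10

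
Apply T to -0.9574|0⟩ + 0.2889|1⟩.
-0.9574|0⟩ + (0.2043 + 0.2043i)|1⟩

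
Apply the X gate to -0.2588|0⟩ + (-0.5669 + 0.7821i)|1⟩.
(-0.5669 + 0.7821i)|0⟩ - 0.2588|1⟩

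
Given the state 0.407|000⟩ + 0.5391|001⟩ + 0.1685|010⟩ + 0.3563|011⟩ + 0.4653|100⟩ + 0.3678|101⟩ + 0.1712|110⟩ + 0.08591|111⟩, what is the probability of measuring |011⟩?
0.1269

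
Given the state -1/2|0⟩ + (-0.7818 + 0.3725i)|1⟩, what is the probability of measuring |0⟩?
1/4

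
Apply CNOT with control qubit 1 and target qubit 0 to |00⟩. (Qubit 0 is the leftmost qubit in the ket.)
|00⟩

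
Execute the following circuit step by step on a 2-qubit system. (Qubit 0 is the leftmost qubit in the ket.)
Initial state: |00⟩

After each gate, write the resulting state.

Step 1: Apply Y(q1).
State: i|01⟩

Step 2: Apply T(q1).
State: (-1/√2 + (1/√2)i)|01⟩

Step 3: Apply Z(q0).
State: (-1/√2 + (1/√2)i)|01⟩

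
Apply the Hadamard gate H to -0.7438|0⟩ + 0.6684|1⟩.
-0.05332|0⟩ - 0.9986|1⟩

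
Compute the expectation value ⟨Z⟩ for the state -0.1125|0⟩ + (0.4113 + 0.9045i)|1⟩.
-0.9746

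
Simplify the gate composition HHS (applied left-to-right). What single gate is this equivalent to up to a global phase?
S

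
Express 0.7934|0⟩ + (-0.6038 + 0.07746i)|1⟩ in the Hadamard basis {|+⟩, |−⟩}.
(0.1341 + 0.05477i)|+⟩ + (0.988 - 0.05477i)|−⟩

With |ψ⟩ = α|0⟩ + β|1⟩, the Hadamard-basis coefficients are ⟨+|ψ⟩ = (α + β)/√2 and ⟨−|ψ⟩ = (α − β)/√2.
Here α = 0.7934, β = (-0.6038 + 0.07746i): (α + β)/√2 = (0.1341 + 0.05477i), (α − β)/√2 = (0.988 - 0.05477i).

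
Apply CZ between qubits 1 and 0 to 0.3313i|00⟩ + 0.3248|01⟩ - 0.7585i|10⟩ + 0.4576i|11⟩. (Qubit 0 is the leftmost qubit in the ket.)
0.3313i|00⟩ + 0.3248|01⟩ - 0.7585i|10⟩ - 0.4576i|11⟩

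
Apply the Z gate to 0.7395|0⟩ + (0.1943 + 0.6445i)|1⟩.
0.7395|0⟩ + (-0.1943 - 0.6445i)|1⟩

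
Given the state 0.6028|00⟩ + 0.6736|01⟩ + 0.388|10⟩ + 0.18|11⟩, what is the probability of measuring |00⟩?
0.3634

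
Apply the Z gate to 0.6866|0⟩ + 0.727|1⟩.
0.6866|0⟩ - 0.727|1⟩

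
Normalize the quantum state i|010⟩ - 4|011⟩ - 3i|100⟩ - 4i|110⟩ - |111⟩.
0.1525i|010⟩ - 0.61|011⟩ - 0.4575i|100⟩ - 0.61i|110⟩ - 0.1525|111⟩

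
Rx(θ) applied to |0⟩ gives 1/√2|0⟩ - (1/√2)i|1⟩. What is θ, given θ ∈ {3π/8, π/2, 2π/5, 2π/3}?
π/2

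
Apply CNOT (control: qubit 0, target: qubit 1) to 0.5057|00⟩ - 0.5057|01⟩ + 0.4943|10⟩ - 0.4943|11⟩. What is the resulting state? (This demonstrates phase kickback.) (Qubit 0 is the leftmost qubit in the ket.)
0.5057|00⟩ - 0.5057|01⟩ - 0.4943|10⟩ + 0.4943|11⟩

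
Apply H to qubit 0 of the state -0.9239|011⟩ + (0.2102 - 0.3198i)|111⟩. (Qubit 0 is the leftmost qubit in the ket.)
(-0.5047 - 0.2261i)|011⟩ + (-0.8019 + 0.2261i)|111⟩

H on qubit 0 mixes each pair of kets that differ only in qubit 0: amplitudes (a, b) of (|…0…⟩, |…1…⟩) become ((a + b)/√2, (a − b)/√2). Kets absent from the input have amplitude 0.
(|011⟩, |111⟩): (a, b) = (-0.9239, (0.2102 - 0.3198i)) → ((-0.5047 - 0.2261i), (-0.8019 + 0.2261i))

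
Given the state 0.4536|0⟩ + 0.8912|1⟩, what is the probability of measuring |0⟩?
0.2058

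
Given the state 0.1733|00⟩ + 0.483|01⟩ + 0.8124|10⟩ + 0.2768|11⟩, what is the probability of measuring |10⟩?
0.66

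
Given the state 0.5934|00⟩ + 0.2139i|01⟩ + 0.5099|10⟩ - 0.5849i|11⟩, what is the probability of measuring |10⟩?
0.26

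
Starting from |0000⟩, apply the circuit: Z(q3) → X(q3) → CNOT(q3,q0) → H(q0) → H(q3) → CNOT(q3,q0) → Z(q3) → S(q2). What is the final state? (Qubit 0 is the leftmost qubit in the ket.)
1/2|0000⟩ - 1/2|0001⟩ - 1/2|1000⟩ + 1/2|1001⟩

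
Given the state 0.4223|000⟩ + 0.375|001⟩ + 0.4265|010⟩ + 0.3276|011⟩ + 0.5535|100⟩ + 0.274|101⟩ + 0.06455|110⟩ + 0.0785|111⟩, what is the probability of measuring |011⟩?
0.1073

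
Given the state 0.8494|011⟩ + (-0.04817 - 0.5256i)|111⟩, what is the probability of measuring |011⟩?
0.7215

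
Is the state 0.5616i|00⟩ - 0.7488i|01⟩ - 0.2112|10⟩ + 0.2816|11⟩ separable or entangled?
Separable

Writing the state as a|00⟩ + b|01⟩ + c|10⟩ + d|11⟩, it is a product state iff ad − bc = 0.
Here (a, b, c, d) = (0.5616i, -0.7488i, -0.2112, 0.2816): ad − bc = (0.5616i)(0.2816) − (-0.7488i)(-0.2112) = 0, so the state is separable.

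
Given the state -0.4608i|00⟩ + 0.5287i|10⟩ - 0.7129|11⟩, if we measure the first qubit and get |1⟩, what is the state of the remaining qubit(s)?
0.5957i|0⟩ - 0.8032|1⟩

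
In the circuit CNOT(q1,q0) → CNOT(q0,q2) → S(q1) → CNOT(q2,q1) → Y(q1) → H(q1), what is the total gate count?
6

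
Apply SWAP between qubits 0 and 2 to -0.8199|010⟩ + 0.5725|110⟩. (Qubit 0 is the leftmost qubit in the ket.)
-0.8199|010⟩ + 0.5725|011⟩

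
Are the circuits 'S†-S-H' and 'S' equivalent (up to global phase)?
No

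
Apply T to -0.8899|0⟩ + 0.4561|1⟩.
-0.8899|0⟩ + (0.3225 + 0.3225i)|1⟩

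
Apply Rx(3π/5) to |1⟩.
-0.809i|0⟩ + 0.5878|1⟩

Rx(3π/5) = [[cos(θ/2), −i·sin(θ/2)], [−i·sin(θ/2), cos(θ/2)]]; θ = 3π/5, cos(θ/2) ≈ 0.587785, sin(θ/2) ≈ 0.809017.
With a = amp(|0⟩) = 0 and b = amp(|1⟩) = 1:
new amp(|0⟩) = (0.587785)·a + (-0.809017i)·b = -0.809i
new amp(|1⟩) = (-0.809017i)·a + (0.587785)·b = 0.5878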